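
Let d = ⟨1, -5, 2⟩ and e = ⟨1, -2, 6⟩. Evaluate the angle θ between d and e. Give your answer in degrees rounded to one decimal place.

49.0

d · e = 1·1 + (-5)·(-2) + 2·6 = 1 + 10 + 12 = 23
|d|² = 1 + 25 + 4 = 30,  |d| = √30 ≈ 5.477226
|e|² = 1 + 4 + 36 = 41,  |e| = √41 ≈ 6.403124
cos θ = 23 / (5.477226 · 6.403124) ≈ 0.65581
θ = arccos(0.65581) ≈ 49.0°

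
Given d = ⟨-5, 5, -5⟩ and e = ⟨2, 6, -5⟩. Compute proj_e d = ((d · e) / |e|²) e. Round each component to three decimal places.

(1.385, 4.154, -3.462)

d · e = (-5)·2 + 5·6 + (-5)·(-5) = -10 + 30 + 25 = 45
|e|² = 4 + 36 + 25 = 65
proj_e d = (45/65) · (2, 6, -5) ≈ (1.385, 4.154, -3.462)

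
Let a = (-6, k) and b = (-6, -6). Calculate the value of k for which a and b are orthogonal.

a · b = (-6)·(-6) + k·(-6) = 36 - 6k
Set equal to 0: -6k = -36, so k = 6.

6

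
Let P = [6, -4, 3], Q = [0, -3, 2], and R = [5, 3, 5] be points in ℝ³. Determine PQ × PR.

PQ = (-6, 1, -1)
PR = (-1, 7, 2)
i: 1·2 - (-1)·7 = 2 - (-7) = 9
j: (-1)·(-1) - (-6)·2 = 1 - (-12) = 13
k: (-6)·7 - 1·(-1) = -42 - (-1) = -41
PQ × PR = (9, 13, -41)

(9, 13, -41)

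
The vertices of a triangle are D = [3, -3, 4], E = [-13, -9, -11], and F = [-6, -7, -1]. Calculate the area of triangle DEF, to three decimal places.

DE = (-16, -6, -15),  DF = (-9, -4, -5)
i: (-6)·(-5) - (-15)·(-4) = 30 - 60 = -30
j: (-15)·(-9) - (-16)·(-5) = 135 - 80 = 55
k: (-16)·(-4) - (-6)·(-9) = 64 - 54 = 10
DE × DF = (-30, 55, 10)
|DE × DF| = √4025 ≈ 63.4429
area = ½ · 63.4429 ≈ 31.721

31.721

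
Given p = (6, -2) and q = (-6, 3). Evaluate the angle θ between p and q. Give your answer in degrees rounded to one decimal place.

171.9

p · q = 6·(-6) + (-2)·3 = -36 - 6 = -42
|p|² = 36 + 4 = 40,  |p| = √40 ≈ 6.324555
|q|² = 36 + 9 = 45,  |q| = √45 ≈ 6.708204
cos θ = -42 / (6.324555 · 6.708204) ≈ -0.98995
θ = arccos(-0.98995) ≈ 171.9°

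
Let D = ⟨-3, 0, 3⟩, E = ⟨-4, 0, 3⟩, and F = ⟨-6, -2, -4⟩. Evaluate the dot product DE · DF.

DE = E − D = (-1, 0, 0)
DF = F − D = (-3, -2, -7)
DE · DF = (-1)·(-3) + 0·(-2) + 0·(-7) = 3 + 0 + 0 = 3

3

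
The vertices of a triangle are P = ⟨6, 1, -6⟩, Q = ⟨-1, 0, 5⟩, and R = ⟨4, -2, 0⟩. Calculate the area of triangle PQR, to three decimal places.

PQ = (-7, -1, 11),  PR = (-2, -3, 6)
i: (-1)·6 - 11·(-3) = -6 - (-33) = 27
j: 11·(-2) - (-7)·6 = -22 - (-42) = 20
k: (-7)·(-3) - (-1)·(-2) = 21 - 2 = 19
PQ × PR = (27, 20, 19)
|PQ × PR| = √1490 ≈ 38.6005
area = ½ · 38.6005 ≈ 19.300

19.300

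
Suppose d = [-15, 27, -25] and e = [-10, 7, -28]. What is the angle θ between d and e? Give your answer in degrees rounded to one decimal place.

31.1

d · e = (-15)·(-10) + 27·7 + (-25)·(-28) = 150 + 189 + 700 = 1039
|d|² = 225 + 729 + 625 = 1579,  |d| = √1579 ≈ 39.736633
|e|² = 100 + 49 + 784 = 933,  |e| = √933 ≈ 30.545049
cos θ = 1039 / (39.736633 · 30.545049) ≈ 0.85602
θ = arccos(0.85602) ≈ 31.1°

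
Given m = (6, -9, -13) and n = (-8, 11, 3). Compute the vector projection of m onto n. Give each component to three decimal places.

m · n = 6·(-8) + (-9)·11 + (-13)·3 = -48 - 99 - 39 = -186
|n|² = 64 + 121 + 9 = 194
proj_n m = (-186/194) · (-8, 11, 3) ≈ (7.670, -10.546, -2.876)

(7.670, -10.546, -2.876)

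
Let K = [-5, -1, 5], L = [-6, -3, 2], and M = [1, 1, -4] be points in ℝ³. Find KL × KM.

KL = (-1, -2, -3)
KM = (6, 2, -9)
i: (-2)·(-9) - (-3)·2 = 18 - (-6) = 24
j: (-3)·6 - (-1)·(-9) = -18 - 9 = -27
k: (-1)·2 - (-2)·6 = -2 - (-12) = 10
KL × KM = (24, -27, 10)

(24, -27, 10)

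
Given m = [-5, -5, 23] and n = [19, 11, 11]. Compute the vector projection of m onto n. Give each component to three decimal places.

(3.245, 1.879, 1.879)

m · n = (-5)·19 + (-5)·11 + 23·11 = -95 - 55 + 253 = 103
|n|² = 361 + 121 + 121 = 603
proj_n m = (103/603) · (19, 11, 11) ≈ (3.245, 1.879, 1.879)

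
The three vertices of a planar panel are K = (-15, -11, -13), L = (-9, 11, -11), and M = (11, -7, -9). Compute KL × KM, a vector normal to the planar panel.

KL = (6, 22, 2)
KM = (26, 4, 4)
i: 22·4 - 2·4 = 88 - 8 = 80
j: 2·26 - 6·4 = 52 - 24 = 28
k: 6·4 - 22·26 = 24 - 572 = -548
KL × KM = (80, 28, -548)

(80, 28, -548)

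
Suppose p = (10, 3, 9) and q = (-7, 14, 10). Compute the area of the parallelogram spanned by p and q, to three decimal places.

i: 3·10 - 9·14 = 30 - 126 = -96
j: 9·(-7) - 10·10 = -63 - 100 = -163
k: 10·14 - 3·(-7) = 140 - (-21) = 161
p × q = (-96, -163, 161)
|p × q| = √((-96)² + (-163)² + 161²) = √61706 ≈ 248.4069

248.407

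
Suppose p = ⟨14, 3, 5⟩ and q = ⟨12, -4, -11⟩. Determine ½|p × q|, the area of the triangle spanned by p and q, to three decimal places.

116.650

i: 3·(-11) - 5·(-4) = -33 - (-20) = -13
j: 5·12 - 14·(-11) = 60 - (-154) = 214
k: 14·(-4) - 3·12 = -56 - 36 = -92
p × q = (-13, 214, -92)
|p × q| = √((-13)² + 214² + (-92)²) = √54429 ≈ 233.3002
area = ½ · 233.3002 ≈ 116.650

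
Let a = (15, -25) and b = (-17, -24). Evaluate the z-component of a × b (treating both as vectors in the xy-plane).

15·(-24) - (-25)·(-17) = -360 - 425 = -785

-785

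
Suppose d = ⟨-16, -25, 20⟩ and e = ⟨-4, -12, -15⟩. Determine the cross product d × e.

i: (-25)·(-15) - 20·(-12) = 375 - (-240) = 615
j: 20·(-4) - (-16)·(-15) = -80 - 240 = -320
k: (-16)·(-12) - (-25)·(-4) = 192 - 100 = 92
d × e = (615, -320, 92)

(615, -320, 92)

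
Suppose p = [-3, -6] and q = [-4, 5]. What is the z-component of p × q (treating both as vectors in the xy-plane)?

(-3)·5 - (-6)·(-4) = -15 - 24 = -39

-39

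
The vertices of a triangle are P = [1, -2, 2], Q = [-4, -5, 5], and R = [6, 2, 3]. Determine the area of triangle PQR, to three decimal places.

PQ = (-5, -3, 3),  PR = (5, 4, 1)
i: (-3)·1 - 3·4 = -3 - 12 = -15
j: 3·5 - (-5)·1 = 15 - (-5) = 20
k: (-5)·4 - (-3)·5 = -20 - (-15) = -5
PQ × PR = (-15, 20, -5)
|PQ × PR| = √650 ≈ 25.4951
area = ½ · 25.4951 ≈ 12.748

12.748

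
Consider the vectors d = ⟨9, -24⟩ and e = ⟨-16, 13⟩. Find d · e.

d · e = 9·(-16) + (-24)·13 = -144 - 312 = -456

-456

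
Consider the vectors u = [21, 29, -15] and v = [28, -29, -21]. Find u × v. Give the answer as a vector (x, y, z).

i: 29·(-21) - (-15)·(-29) = -609 - 435 = -1044
j: (-15)·28 - 21·(-21) = -420 - (-441) = 21
k: 21·(-29) - 29·28 = -609 - 812 = -1421
u × v = (-1044, 21, -1421)

(-1044, 21, -1421)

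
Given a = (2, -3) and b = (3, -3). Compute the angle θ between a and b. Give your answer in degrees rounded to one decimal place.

a · b = 2·3 + (-3)·(-3) = 6 + 9 = 15
|a|² = 4 + 9 = 13,  |a| = √13 ≈ 3.605551
|b|² = 9 + 9 = 18,  |b| = √18 ≈ 4.242641
cos θ = 15 / (3.605551 · 4.242641) ≈ 0.98058
θ = arccos(0.98058) ≈ 11.3°

11.3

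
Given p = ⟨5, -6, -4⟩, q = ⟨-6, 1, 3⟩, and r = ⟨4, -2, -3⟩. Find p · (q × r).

19

q × r:
i: 1·(-3) - 3·(-2) = -3 - (-6) = 3
j: 3·4 - (-6)·(-3) = 12 - 18 = -6
k: (-6)·(-2) - 1·4 = 12 - 4 = 8
q × r = (3, -6, 8)
p · (q × r) = 5·3 + (-6)·(-6) + (-4)·8 = 15 + 36 - 32 = 19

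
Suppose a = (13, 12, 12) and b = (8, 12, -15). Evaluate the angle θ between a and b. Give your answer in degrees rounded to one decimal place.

81.2

a · b = 13·8 + 12·12 + 12·(-15) = 104 + 144 - 180 = 68
|a|² = 169 + 144 + 144 = 457,  |a| = √457 ≈ 21.377558
|b|² = 64 + 144 + 225 = 433,  |b| = √433 ≈ 20.808652
cos θ = 68 / (21.377558 · 20.808652) ≈ 0.15286
θ = arccos(0.15286) ≈ 81.2°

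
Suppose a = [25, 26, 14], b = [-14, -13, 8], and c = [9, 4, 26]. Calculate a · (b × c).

b × c:
i: (-13)·26 - 8·4 = -338 - 32 = -370
j: 8·9 - (-14)·26 = 72 - (-364) = 436
k: (-14)·4 - (-13)·9 = -56 - (-117) = 61
b × c = (-370, 436, 61)
a · (b × c) = 25·(-370) + 26·436 + 14·61 = -9250 + 11336 + 854 = 2940

2940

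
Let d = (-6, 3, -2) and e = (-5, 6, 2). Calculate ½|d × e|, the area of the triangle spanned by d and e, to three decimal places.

17.671

i: 3·2 - (-2)·6 = 6 - (-12) = 18
j: (-2)·(-5) - (-6)·2 = 10 - (-12) = 22
k: (-6)·6 - 3·(-5) = -36 - (-15) = -21
d × e = (18, 22, -21)
|d × e| = √(18² + 22² + (-21)²) = √1249 ≈ 35.3412
area = ½ · 35.3412 ≈ 17.671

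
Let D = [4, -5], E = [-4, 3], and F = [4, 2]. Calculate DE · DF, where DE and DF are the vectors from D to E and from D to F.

DE = E − D = (-8, 8)
DF = F − D = (0, 7)
DE · DF = (-8)·0 + 8·7 = 0 + 56 = 56

56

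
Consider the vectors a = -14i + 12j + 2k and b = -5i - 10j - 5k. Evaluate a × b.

i: 12·(-5) - 2·(-10) = -60 - (-20) = -40
j: 2·(-5) - (-14)·(-5) = -10 - 70 = -80
k: (-14)·(-10) - 12·(-5) = 140 - (-60) = 200
a × b = (-40, -80, 200)

(-40, -80, 200)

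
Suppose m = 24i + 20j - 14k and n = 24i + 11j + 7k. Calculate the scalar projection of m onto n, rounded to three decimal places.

25.556

m · n = 24·24 + 20·11 + (-14)·7 = 576 + 220 - 98 = 698
|n| = √(576 + 121 + 49) = √746 ≈ 27.3130
comp_n m = 698 / √746 ≈ 25.556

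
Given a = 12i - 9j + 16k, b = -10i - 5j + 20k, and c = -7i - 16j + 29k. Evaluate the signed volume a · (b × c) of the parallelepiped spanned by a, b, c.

2750

b × c:
i: (-5)·29 - 20·(-16) = -145 - (-320) = 175
j: 20·(-7) - (-10)·29 = -140 - (-290) = 150
k: (-10)·(-16) - (-5)·(-7) = 160 - 35 = 125
b × c = (175, 150, 125)
a · (b × c) = 12·175 + (-9)·150 + 16·125 = 2100 - 1350 + 2000 = 2750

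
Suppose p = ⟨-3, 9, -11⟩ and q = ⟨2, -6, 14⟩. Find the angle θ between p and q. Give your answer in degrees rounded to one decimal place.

163.5

p · q = (-3)·2 + 9·(-6) + (-11)·14 = -6 - 54 - 154 = -214
|p|² = 9 + 81 + 121 = 211,  |p| = √211 ≈ 14.525839
|q|² = 4 + 36 + 196 = 236,  |q| = √236 ≈ 15.362291
cos θ = -214 / (14.525839 · 15.362291) ≈ -0.95900
θ = arccos(-0.95900) ≈ 163.5°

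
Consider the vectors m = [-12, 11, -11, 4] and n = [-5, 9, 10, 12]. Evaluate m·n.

97

m · n = (-12)·(-5) + 11·9 + (-11)·10 + 4·12 = 60 + 99 - 110 + 48 = 97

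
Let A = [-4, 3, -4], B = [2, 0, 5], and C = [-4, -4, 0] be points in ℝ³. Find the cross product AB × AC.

AB = (6, -3, 9)
AC = (0, -7, 4)
i: (-3)·4 - 9·(-7) = -12 - (-63) = 51
j: 9·0 - 6·4 = 0 - 24 = -24
k: 6·(-7) - (-3)·0 = -42 - 0 = -42
AB × AC = (51, -24, -42)

(51, -24, -42)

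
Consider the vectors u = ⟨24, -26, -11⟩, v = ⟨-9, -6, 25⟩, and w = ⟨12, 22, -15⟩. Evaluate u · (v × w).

-13944

v × w:
i: (-6)·(-15) - 25·22 = 90 - 550 = -460
j: 25·12 - (-9)·(-15) = 300 - 135 = 165
k: (-9)·22 - (-6)·12 = -198 - (-72) = -126
v × w = (-460, 165, -126)
u · (v × w) = 24·(-460) + (-26)·165 + (-11)·(-126) = -11040 - 4290 + 1386 = -13944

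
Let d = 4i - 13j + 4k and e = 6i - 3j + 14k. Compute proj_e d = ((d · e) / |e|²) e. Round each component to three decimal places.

d · e = 4·6 + (-13)·(-3) + 4·14 = 24 + 39 + 56 = 119
|e|² = 36 + 9 + 196 = 241
proj_e d = (119/241) · (6, -3, 14) ≈ (2.963, -1.481, 6.913)

(2.963, -1.481, 6.913)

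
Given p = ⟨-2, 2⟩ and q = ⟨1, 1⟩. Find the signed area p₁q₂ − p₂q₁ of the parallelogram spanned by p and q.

(-2)·1 - 2·1 = -2 - 2 = -4

-4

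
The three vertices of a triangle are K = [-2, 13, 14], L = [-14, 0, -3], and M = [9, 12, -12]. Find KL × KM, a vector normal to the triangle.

KL = (-12, -13, -17)
KM = (11, -1, -26)
i: (-13)·(-26) - (-17)·(-1) = 338 - 17 = 321
j: (-17)·11 - (-12)·(-26) = -187 - 312 = -499
k: (-12)·(-1) - (-13)·11 = 12 - (-143) = 155
KL × KM = (321, -499, 155)

(321, -499, 155)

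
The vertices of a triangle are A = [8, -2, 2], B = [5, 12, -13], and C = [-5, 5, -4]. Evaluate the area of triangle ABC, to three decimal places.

120.095

AB = (-3, 14, -15),  AC = (-13, 7, -6)
i: 14·(-6) - (-15)·7 = -84 - (-105) = 21
j: (-15)·(-13) - (-3)·(-6) = 195 - 18 = 177
k: (-3)·7 - 14·(-13) = -21 - (-182) = 161
AB × AC = (21, 177, 161)
|AB × AC| = √57691 ≈ 240.1895
area = ½ · 240.1895 ≈ 120.095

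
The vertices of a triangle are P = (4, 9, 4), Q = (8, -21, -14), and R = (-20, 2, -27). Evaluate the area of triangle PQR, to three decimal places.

PQ = (4, -30, -18),  PR = (-24, -7, -31)
i: (-30)·(-31) - (-18)·(-7) = 930 - 126 = 804
j: (-18)·(-24) - 4·(-31) = 432 - (-124) = 556
k: 4·(-7) - (-30)·(-24) = -28 - 720 = -748
PQ × PR = (804, 556, -748)
|PQ × PR| = √1515056 ≈ 1230.8761
area = ½ · 1230.8761 ≈ 615.438

615.438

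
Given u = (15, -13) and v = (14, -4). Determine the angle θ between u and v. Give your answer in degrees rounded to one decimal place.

25.0

u · v = 15·14 + (-13)·(-4) = 210 + 52 = 262
|u|² = 225 + 169 = 394,  |u| = √394 ≈ 19.849433
|v|² = 196 + 16 = 212,  |v| = √212 ≈ 14.560220
cos θ = 262 / (19.849433 · 14.560220) ≈ 0.90654
θ = arccos(0.90654) ≈ 25.0°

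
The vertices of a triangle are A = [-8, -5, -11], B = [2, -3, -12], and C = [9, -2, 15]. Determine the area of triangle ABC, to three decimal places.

AB = (10, 2, -1),  AC = (17, 3, 26)
i: 2·26 - (-1)·3 = 52 - (-3) = 55
j: (-1)·17 - 10·26 = -17 - 260 = -277
k: 10·3 - 2·17 = 30 - 34 = -4
AB × AC = (55, -277, -4)
|AB × AC| = √79770 ≈ 282.4358
area = ½ · 282.4358 ≈ 141.218

141.218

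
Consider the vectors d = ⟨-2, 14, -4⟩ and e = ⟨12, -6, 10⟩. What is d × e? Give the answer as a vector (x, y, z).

(116, -28, -156)

i: 14·10 - (-4)·(-6) = 140 - 24 = 116
j: (-4)·12 - (-2)·10 = -48 - (-20) = -28
k: (-2)·(-6) - 14·12 = 12 - 168 = -156
d × e = (116, -28, -156)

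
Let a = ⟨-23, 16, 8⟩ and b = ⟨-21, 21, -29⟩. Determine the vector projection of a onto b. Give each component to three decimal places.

a · b = (-23)·(-21) + 16·21 + 8·(-29) = 483 + 336 - 232 = 587
|b|² = 441 + 441 + 841 = 1723
proj_b a = (587/1723) · (-21, 21, -29) ≈ (-7.154, 7.154, -9.880)

(-7.154, 7.154, -9.880)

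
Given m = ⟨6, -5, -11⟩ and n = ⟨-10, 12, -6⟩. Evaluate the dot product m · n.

-54

m · n = 6·(-10) + (-5)·12 + (-11)·(-6) = -60 - 60 + 66 = -54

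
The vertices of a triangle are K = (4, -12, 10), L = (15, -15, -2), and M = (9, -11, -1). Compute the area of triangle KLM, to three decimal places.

KL = (11, -3, -12),  KM = (5, 1, -11)
i: (-3)·(-11) - (-12)·1 = 33 - (-12) = 45
j: (-12)·5 - 11·(-11) = -60 - (-121) = 61
k: 11·1 - (-3)·5 = 11 - (-15) = 26
KL × KM = (45, 61, 26)
|KL × KM| = √6422 ≈ 80.1374
area = ½ · 80.1374 ≈ 40.069

40.069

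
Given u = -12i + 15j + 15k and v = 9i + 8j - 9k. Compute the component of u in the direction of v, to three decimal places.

-8.182

u · v = (-12)·9 + 15·8 + 15·(-9) = -108 + 120 - 135 = -123
|v| = √(81 + 64 + 81) = √226 ≈ 15.0333
comp_v u = -123 / √226 ≈ -8.182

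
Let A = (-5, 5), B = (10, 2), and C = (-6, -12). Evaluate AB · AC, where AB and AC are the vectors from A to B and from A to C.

36

AB = B − A = (15, -3)
AC = C − A = (-1, -17)
AB · AC = 15·(-1) + (-3)·(-17) = -15 + 51 = 36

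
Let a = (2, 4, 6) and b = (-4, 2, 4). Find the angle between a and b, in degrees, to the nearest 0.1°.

57.7

a · b = 2·(-4) + 4·2 + 6·4 = -8 + 8 + 24 = 24
|a|² = 4 + 16 + 36 = 56,  |a| = √56 ≈ 7.483315
|b|² = 16 + 4 + 16 = 36,  |b| = √36 ≈ 6.000000
cos θ = 24 / (7.483315 · 6.000000) ≈ 0.53452
θ = arccos(0.53452) ≈ 57.7°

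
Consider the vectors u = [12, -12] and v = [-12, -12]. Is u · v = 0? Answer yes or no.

yes

u · v = 12·(-12) + (-12)·(-12) = -144 + 144 = 0
Zero, so the vectors are orthogonal.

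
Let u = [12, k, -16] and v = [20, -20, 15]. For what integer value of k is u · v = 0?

0

u · v = 12·20 + k·(-20) + (-16)·15 = 0 - 20k
Set equal to 0: -20k = 0, so k = 0.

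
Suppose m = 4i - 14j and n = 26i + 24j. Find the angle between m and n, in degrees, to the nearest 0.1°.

116.8

m · n = 4·26 + (-14)·24 = 104 - 336 = -232
|m|² = 16 + 196 = 212,  |m| = √212 ≈ 14.560220
|n|² = 676 + 576 = 1252,  |n| = √1252 ≈ 35.383612
cos θ = -232 / (14.560220 · 35.383612) ≈ -0.45032
θ = arccos(-0.45032) ≈ 116.8°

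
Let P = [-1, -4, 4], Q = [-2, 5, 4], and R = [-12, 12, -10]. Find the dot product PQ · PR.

PQ = Q − P = (-1, 9, 0)
PR = R − P = (-11, 16, -14)
PQ · PR = (-1)·(-11) + 9·16 + 0·(-14) = 11 + 144 + 0 = 155

155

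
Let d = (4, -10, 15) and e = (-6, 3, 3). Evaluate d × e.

i: (-10)·3 - 15·3 = -30 - 45 = -75
j: 15·(-6) - 4·3 = -90 - 12 = -102
k: 4·3 - (-10)·(-6) = 12 - 60 = -48
d × e = (-75, -102, -48)

(-75, -102, -48)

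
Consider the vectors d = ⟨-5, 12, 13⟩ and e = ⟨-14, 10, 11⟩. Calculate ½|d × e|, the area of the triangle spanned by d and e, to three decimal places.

86.685

i: 12·11 - 13·10 = 132 - 130 = 2
j: 13·(-14) - (-5)·11 = -182 - (-55) = -127
k: (-5)·10 - 12·(-14) = -50 - (-168) = 118
d × e = (2, -127, 118)
|d × e| = √(2² + (-127)² + 118²) = √30057 ≈ 173.3695
area = ½ · 173.3695 ≈ 86.685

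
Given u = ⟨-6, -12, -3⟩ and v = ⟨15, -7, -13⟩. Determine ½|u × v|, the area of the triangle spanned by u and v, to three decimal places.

i: (-12)·(-13) - (-3)·(-7) = 156 - 21 = 135
j: (-3)·15 - (-6)·(-13) = -45 - 78 = -123
k: (-6)·(-7) - (-12)·15 = 42 - (-180) = 222
u × v = (135, -123, 222)
|u × v| = √(135² + (-123)² + 222²) = √82638 ≈ 287.4683
area = ½ · 287.4683 ≈ 143.734

143.734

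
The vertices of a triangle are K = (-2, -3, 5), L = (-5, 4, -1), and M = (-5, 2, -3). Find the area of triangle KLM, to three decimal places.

13.675

KL = (-3, 7, -6),  KM = (-3, 5, -8)
i: 7·(-8) - (-6)·5 = -56 - (-30) = -26
j: (-6)·(-3) - (-3)·(-8) = 18 - 24 = -6
k: (-3)·5 - 7·(-3) = -15 - (-21) = 6
KL × KM = (-26, -6, 6)
|KL × KM| = √748 ≈ 27.3496
area = ½ · 27.3496 ≈ 13.675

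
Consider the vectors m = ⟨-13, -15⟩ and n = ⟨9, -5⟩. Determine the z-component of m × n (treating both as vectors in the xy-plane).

(-13)·(-5) - (-15)·9 = 65 - (-135) = 200

200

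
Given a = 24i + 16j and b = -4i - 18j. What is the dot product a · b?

a · b = 24·(-4) + 16·(-18) = -96 - 288 = -384

-384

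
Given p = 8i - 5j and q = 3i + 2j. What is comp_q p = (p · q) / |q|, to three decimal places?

p · q = 8·3 + (-5)·2 = 24 - 10 = 14
|q| = √(9 + 4) = √13 ≈ 3.6056
comp_q p = 14 / √13 ≈ 3.883

3.883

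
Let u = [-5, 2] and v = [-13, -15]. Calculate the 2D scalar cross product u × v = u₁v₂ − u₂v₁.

(-5)·(-15) - 2·(-13) = 75 - (-26) = 101

101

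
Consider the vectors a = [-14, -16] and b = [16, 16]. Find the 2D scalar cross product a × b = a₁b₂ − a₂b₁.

(-14)·16 - (-16)·16 = -224 - (-256) = 32

32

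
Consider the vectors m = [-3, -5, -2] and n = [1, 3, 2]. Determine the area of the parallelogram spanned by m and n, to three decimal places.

i: (-5)·2 - (-2)·3 = -10 - (-6) = -4
j: (-2)·1 - (-3)·2 = -2 - (-6) = 4
k: (-3)·3 - (-5)·1 = -9 - (-5) = -4
m × n = (-4, 4, -4)
|m × n| = √((-4)² + 4² + (-4)²) = √48 ≈ 6.9282

6.928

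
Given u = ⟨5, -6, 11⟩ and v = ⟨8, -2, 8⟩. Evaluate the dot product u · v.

u · v = 5·8 + (-6)·(-2) + 11·8 = 40 + 12 + 88 = 140

140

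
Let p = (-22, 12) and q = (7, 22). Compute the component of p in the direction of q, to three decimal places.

p · q = (-22)·7 + 12·22 = -154 + 264 = 110
|q| = √(49 + 484) = √533 ≈ 23.0868
comp_q p = 110 / √533 ≈ 4.765

4.765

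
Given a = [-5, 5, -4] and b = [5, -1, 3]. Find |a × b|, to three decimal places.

23.367

i: 5·3 - (-4)·(-1) = 15 - 4 = 11
j: (-4)·5 - (-5)·3 = -20 - (-15) = -5
k: (-5)·(-1) - 5·5 = 5 - 25 = -20
a × b = (11, -5, -20)
|a × b| = √(11² + (-5)² + (-20)²) = √546 ≈ 23.3666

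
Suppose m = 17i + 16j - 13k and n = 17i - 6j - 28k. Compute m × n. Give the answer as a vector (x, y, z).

(-526, 255, -374)

i: 16·(-28) - (-13)·(-6) = -448 - 78 = -526
j: (-13)·17 - 17·(-28) = -221 - (-476) = 255
k: 17·(-6) - 16·17 = -102 - 272 = -374
m × n = (-526, 255, -374)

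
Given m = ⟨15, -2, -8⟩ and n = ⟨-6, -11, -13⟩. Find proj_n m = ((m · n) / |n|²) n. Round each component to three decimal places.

m · n = 15·(-6) + (-2)·(-11) + (-8)·(-13) = -90 + 22 + 104 = 36
|n|² = 36 + 121 + 169 = 326
proj_n m = (36/326) · (-6, -11, -13) ≈ (-0.663, -1.215, -1.436)

(-0.663, -1.215, -1.436)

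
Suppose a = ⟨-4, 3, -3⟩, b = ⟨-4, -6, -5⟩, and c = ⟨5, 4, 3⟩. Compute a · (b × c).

b × c:
i: (-6)·3 - (-5)·4 = -18 - (-20) = 2
j: (-5)·5 - (-4)·3 = -25 - (-12) = -13
k: (-4)·4 - (-6)·5 = -16 - (-30) = 14
b × c = (2, -13, 14)
a · (b × c) = (-4)·2 + 3·(-13) + (-3)·14 = -8 - 39 - 42 = -89

-89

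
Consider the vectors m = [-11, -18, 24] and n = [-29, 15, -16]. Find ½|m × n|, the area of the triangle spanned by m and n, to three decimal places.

i: (-18)·(-16) - 24·15 = 288 - 360 = -72
j: 24·(-29) - (-11)·(-16) = -696 - 176 = -872
k: (-11)·15 - (-18)·(-29) = -165 - 522 = -687
m × n = (-72, -872, -687)
|m × n| = √((-72)² + (-872)² + (-687)²) = √1237537 ≈ 1112.4464
area = ½ · 1112.4464 ≈ 556.223

556.223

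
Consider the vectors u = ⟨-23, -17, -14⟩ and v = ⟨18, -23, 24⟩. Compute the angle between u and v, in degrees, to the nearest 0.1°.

u · v = (-23)·18 + (-17)·(-23) + (-14)·24 = -414 + 391 - 336 = -359
|u|² = 529 + 289 + 196 = 1014,  |u| = √1014 ≈ 31.843367
|v|² = 324 + 529 + 576 = 1429,  |v| = √1429 ≈ 37.802116
cos θ = -359 / (31.843367 · 37.802116) ≈ -0.29824
θ = arccos(-0.29824) ≈ 107.4°

107.4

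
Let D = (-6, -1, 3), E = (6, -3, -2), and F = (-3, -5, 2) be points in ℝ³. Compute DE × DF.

(-18, -3, -42)

DE = (12, -2, -5)
DF = (3, -4, -1)
i: (-2)·(-1) - (-5)·(-4) = 2 - 20 = -18
j: (-5)·3 - 12·(-1) = -15 - (-12) = -3
k: 12·(-4) - (-2)·3 = -48 - (-6) = -42
DE × DF = (-18, -3, -42)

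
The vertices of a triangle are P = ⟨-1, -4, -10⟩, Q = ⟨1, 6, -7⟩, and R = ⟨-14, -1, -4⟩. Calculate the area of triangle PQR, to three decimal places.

PQ = (2, 10, 3),  PR = (-13, 3, 6)
i: 10·6 - 3·3 = 60 - 9 = 51
j: 3·(-13) - 2·6 = -39 - 12 = -51
k: 2·3 - 10·(-13) = 6 - (-130) = 136
PQ × PR = (51, -51, 136)
|PQ × PR| = √23698 ≈ 153.9415
area = ½ · 153.9415 ≈ 76.971

76.971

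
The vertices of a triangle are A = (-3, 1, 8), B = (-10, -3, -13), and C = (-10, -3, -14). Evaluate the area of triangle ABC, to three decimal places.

4.031

AB = (-7, -4, -21),  AC = (-7, -4, -22)
i: (-4)·(-22) - (-21)·(-4) = 88 - 84 = 4
j: (-21)·(-7) - (-7)·(-22) = 147 - 154 = -7
k: (-7)·(-4) - (-4)·(-7) = 28 - 28 = 0
AB × AC = (4, -7, 0)
|AB × AC| = √65 ≈ 8.0623
area = ½ · 8.0623 ≈ 4.031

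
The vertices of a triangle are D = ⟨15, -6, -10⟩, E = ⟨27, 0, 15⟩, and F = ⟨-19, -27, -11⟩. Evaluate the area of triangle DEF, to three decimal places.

493.434

DE = (12, 6, 25),  DF = (-34, -21, -1)
i: 6·(-1) - 25·(-21) = -6 - (-525) = 519
j: 25·(-34) - 12·(-1) = -850 - (-12) = -838
k: 12·(-21) - 6·(-34) = -252 - (-204) = -48
DE × DF = (519, -838, -48)
|DE × DF| = √973909 ≈ 986.8683
area = ½ · 986.8683 ≈ 493.434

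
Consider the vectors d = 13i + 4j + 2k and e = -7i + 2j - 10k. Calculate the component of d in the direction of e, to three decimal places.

d · e = 13·(-7) + 4·2 + 2·(-10) = -91 + 8 - 20 = -103
|e| = √(49 + 4 + 100) = √153 ≈ 12.3693
comp_e d = -103 / √153 ≈ -8.327

-8.327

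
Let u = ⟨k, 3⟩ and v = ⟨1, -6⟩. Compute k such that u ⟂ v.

18

u · v = k·1 + 3·(-6) = -18 + 1k
Set equal to 0: 1k = 18, so k = 18.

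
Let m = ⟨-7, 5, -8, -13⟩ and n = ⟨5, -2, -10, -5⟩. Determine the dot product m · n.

m · n = (-7)·5 + 5·(-2) + (-8)·(-10) + (-13)·(-5) = -35 - 10 + 80 + 65 = 100

100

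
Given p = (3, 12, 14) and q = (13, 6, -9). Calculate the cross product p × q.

(-192, 209, -138)

i: 12·(-9) - 14·6 = -108 - 84 = -192
j: 14·13 - 3·(-9) = 182 - (-27) = 209
k: 3·6 - 12·13 = 18 - 156 = -138
p × q = (-192, 209, -138)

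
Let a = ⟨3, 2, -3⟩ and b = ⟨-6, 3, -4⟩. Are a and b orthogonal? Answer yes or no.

a · b = 3·(-6) + 2·3 + (-3)·(-4) = -18 + 6 + 12 = 0
Zero, so the vectors are orthogonal.

yes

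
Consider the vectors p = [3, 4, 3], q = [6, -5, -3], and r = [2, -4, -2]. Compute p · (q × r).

q × r:
i: (-5)·(-2) - (-3)·(-4) = 10 - 12 = -2
j: (-3)·2 - 6·(-2) = -6 - (-12) = 6
k: 6·(-4) - (-5)·2 = -24 - (-10) = -14
q × r = (-2, 6, -14)
p · (q × r) = 3·(-2) + 4·6 + 3·(-14) = -6 + 24 - 42 = -24

-24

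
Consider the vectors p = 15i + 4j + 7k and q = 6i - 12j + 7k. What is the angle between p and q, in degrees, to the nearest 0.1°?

p · q = 15·6 + 4·(-12) + 7·7 = 90 - 48 + 49 = 91
|p|² = 225 + 16 + 49 = 290,  |p| = √290 ≈ 17.029386
|q|² = 36 + 144 + 49 = 229,  |q| = √229 ≈ 15.132746
cos θ = 91 / (17.029386 · 15.132746) ≈ 0.35312
θ = arccos(0.35312) ≈ 69.3°

69.3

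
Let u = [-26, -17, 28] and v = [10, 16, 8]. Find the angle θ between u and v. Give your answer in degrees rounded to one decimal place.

u · v = (-26)·10 + (-17)·16 + 28·8 = -260 - 272 + 224 = -308
|u|² = 676 + 289 + 784 = 1749,  |u| = √1749 ≈ 41.821047
|v|² = 100 + 256 + 64 = 420,  |v| = √420 ≈ 20.493902
cos θ = -308 / (41.821047 · 20.493902) ≈ -0.35936
θ = arccos(-0.35936) ≈ 111.1°

111.1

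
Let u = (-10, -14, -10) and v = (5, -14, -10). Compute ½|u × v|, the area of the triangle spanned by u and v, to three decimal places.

i: (-14)·(-10) - (-10)·(-14) = 140 - 140 = 0
j: (-10)·5 - (-10)·(-10) = -50 - 100 = -150
k: (-10)·(-14) - (-14)·5 = 140 - (-70) = 210
u × v = (0, -150, 210)
|u × v| = √(0² + (-150)² + 210²) = √66600 ≈ 258.0698
area = ½ · 258.0698 ≈ 129.035

129.035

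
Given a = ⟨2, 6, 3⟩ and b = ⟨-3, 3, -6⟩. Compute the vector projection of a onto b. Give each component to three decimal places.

(0.333, -0.333, 0.667)

a · b = 2·(-3) + 6·3 + 3·(-6) = -6 + 18 - 18 = -6
|b|² = 9 + 9 + 36 = 54
proj_b a = (-6/54) · (-3, 3, -6) ≈ (0.333, -0.333, 0.667)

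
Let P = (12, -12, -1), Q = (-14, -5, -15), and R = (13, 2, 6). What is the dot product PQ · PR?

-26

PQ = Q − P = (-26, 7, -14)
PR = R − P = (1, 14, 7)
PQ · PR = (-26)·1 + 7·14 + (-14)·7 = -26 + 98 - 98 = -26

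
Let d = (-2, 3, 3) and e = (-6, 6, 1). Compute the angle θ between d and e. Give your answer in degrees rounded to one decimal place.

34.6

d · e = (-2)·(-6) + 3·6 + 3·1 = 12 + 18 + 3 = 33
|d|² = 4 + 9 + 9 = 22,  |d| = √22 ≈ 4.690416
|e|² = 36 + 36 + 1 = 73,  |e| = √73 ≈ 8.544004
cos θ = 33 / (4.690416 · 8.544004) ≈ 0.82346
θ = arccos(0.82346) ≈ 34.6°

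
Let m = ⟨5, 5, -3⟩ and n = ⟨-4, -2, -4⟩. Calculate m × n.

i: 5·(-4) - (-3)·(-2) = -20 - 6 = -26
j: (-3)·(-4) - 5·(-4) = 12 - (-20) = 32
k: 5·(-2) - 5·(-4) = -10 - (-20) = 10
m × n = (-26, 32, 10)

(-26, 32, 10)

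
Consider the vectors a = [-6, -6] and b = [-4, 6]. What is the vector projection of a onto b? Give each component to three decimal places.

a · b = (-6)·(-4) + (-6)·6 = 24 - 36 = -12
|b|² = 16 + 36 = 52
proj_b a = (-12/52) · (-4, 6) ≈ (0.923, -1.385)

(0.923, -1.385)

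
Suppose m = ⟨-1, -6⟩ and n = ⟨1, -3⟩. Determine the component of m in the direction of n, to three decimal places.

5.376

m · n = (-1)·1 + (-6)·(-3) = -1 + 18 = 17
|n| = √(1 + 9) = √10 ≈ 3.1623
comp_n m = 17 / √10 ≈ 5.376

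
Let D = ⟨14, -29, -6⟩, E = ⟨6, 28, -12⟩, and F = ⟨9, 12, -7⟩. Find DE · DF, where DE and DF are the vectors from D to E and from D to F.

2383

DE = E − D = (-8, 57, -6)
DF = F − D = (-5, 41, -1)
DE · DF = (-8)·(-5) + 57·41 + (-6)·(-1) = 40 + 2337 + 6 = 2383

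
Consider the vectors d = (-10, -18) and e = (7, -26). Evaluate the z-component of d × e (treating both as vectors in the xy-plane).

386

(-10)·(-26) - (-18)·7 = 260 - (-126) = 386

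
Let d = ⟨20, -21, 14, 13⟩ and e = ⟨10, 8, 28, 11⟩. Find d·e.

567

d · e = 20·10 + (-21)·8 + 14·28 + 13·11 = 200 - 168 + 392 + 143 = 567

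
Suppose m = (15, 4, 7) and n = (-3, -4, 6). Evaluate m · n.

m · n = 15·(-3) + 4·(-4) + 7·6 = -45 - 16 + 42 = -19

-19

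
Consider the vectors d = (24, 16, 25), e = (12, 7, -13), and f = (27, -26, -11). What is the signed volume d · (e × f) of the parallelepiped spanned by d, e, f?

e × f:
i: 7·(-11) - (-13)·(-26) = -77 - 338 = -415
j: (-13)·27 - 12·(-11) = -351 - (-132) = -219
k: 12·(-26) - 7·27 = -312 - 189 = -501
e × f = (-415, -219, -501)
d · (e × f) = 24·(-415) + 16·(-219) + 25·(-501) = -9960 - 3504 - 12525 = -25989

-25989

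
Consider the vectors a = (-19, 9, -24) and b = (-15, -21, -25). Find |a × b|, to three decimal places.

i: 9·(-25) - (-24)·(-21) = -225 - 504 = -729
j: (-24)·(-15) - (-19)·(-25) = 360 - 475 = -115
k: (-19)·(-21) - 9·(-15) = 399 - (-135) = 534
a × b = (-729, -115, 534)
|a × b| = √((-729)² + (-115)² + 534²) = √829822 ≈ 910.9457

910.946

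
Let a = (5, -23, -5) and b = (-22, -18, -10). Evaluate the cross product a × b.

(140, 160, -596)

i: (-23)·(-10) - (-5)·(-18) = 230 - 90 = 140
j: (-5)·(-22) - 5·(-10) = 110 - (-50) = 160
k: 5·(-18) - (-23)·(-22) = -90 - 506 = -596
a × b = (140, 160, -596)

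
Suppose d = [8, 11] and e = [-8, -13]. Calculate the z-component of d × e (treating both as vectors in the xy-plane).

-16

8·(-13) - 11·(-8) = -104 - (-88) = -16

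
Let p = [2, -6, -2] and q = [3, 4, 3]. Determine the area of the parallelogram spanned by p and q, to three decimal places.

30.332

i: (-6)·3 - (-2)·4 = -18 - (-8) = -10
j: (-2)·3 - 2·3 = -6 - 6 = -12
k: 2·4 - (-6)·3 = 8 - (-18) = 26
p × q = (-10, -12, 26)
|p × q| = √((-10)² + (-12)² + 26²) = √920 ≈ 30.3315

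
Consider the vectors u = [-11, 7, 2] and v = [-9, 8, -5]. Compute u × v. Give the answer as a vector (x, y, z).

(-51, -73, -25)

i: 7·(-5) - 2·8 = -35 - 16 = -51
j: 2·(-9) - (-11)·(-5) = -18 - 55 = -73
k: (-11)·8 - 7·(-9) = -88 - (-63) = -25
u × v = (-51, -73, -25)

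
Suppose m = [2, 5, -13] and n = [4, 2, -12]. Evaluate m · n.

m · n = 2·4 + 5·2 + (-13)·(-12) = 8 + 10 + 156 = 174

174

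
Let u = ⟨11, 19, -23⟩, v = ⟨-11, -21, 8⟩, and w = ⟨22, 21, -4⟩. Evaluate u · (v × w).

-3729

v × w:
i: (-21)·(-4) - 8·21 = 84 - 168 = -84
j: 8·22 - (-11)·(-4) = 176 - 44 = 132
k: (-11)·21 - (-21)·22 = -231 - (-462) = 231
v × w = (-84, 132, 231)
u · (v × w) = 11·(-84) + 19·132 + (-23)·231 = -924 + 2508 - 5313 = -3729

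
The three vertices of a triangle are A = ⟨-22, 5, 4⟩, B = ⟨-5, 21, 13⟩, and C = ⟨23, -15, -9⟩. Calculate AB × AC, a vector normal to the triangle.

AB = (17, 16, 9)
AC = (45, -20, -13)
i: 16·(-13) - 9·(-20) = -208 - (-180) = -28
j: 9·45 - 17·(-13) = 405 - (-221) = 626
k: 17·(-20) - 16·45 = -340 - 720 = -1060
AB × AC = (-28, 626, -1060)

(-28, 626, -1060)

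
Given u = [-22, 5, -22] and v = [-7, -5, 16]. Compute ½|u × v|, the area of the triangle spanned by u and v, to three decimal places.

263.610

i: 5·16 - (-22)·(-5) = 80 - 110 = -30
j: (-22)·(-7) - (-22)·16 = 154 - (-352) = 506
k: (-22)·(-5) - 5·(-7) = 110 - (-35) = 145
u × v = (-30, 506, 145)
|u × v| = √((-30)² + 506² + 145²) = √277961 ≈ 527.2201
area = ½ · 527.2201 ≈ 263.610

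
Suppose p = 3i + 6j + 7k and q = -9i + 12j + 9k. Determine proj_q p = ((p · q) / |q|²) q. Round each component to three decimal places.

p · q = 3·(-9) + 6·12 + 7·9 = -27 + 72 + 63 = 108
|q|² = 81 + 144 + 81 = 306
proj_q p = (108/306) · (-9, 12, 9) ≈ (-3.176, 4.235, 3.176)

(-3.176, 4.235, 3.176)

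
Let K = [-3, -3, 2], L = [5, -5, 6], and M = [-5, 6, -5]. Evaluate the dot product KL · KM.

KL = L − K = (8, -2, 4)
KM = M − K = (-2, 9, -7)
KL · KM = 8·(-2) + (-2)·9 + 4·(-7) = -16 - 18 - 28 = -62

-62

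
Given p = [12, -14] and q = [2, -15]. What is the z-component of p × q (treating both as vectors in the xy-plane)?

12·(-15) - (-14)·2 = -180 - (-28) = -152

-152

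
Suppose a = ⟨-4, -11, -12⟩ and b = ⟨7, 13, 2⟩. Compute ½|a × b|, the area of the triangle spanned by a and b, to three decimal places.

i: (-11)·2 - (-12)·13 = -22 - (-156) = 134
j: (-12)·7 - (-4)·2 = -84 - (-8) = -76
k: (-4)·13 - (-11)·7 = -52 - (-77) = 25
a × b = (134, -76, 25)
|a × b| = √(134² + (-76)² + 25²) = √24357 ≈ 156.0673
area = ½ · 156.0673 ≈ 78.034

78.034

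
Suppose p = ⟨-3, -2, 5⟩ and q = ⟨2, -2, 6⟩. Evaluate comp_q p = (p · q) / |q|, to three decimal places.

4.221

p · q = (-3)·2 + (-2)·(-2) + 5·6 = -6 + 4 + 30 = 28
|q| = √(4 + 4 + 36) = √44 ≈ 6.6332
comp_q p = 28 / √44 ≈ 4.221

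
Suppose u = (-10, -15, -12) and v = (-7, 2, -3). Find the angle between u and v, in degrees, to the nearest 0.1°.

u · v = (-10)·(-7) + (-15)·2 + (-12)·(-3) = 70 - 30 + 36 = 76
|u|² = 100 + 225 + 144 = 469,  |u| = √469 ≈ 21.656408
|v|² = 49 + 4 + 9 = 62,  |v| = √62 ≈ 7.874008
cos θ = 76 / (21.656408 · 7.874008) ≈ 0.44569
θ = arccos(0.44569) ≈ 63.5°

63.5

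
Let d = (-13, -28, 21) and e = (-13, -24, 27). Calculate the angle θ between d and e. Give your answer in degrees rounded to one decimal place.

10.8

d · e = (-13)·(-13) + (-28)·(-24) + 21·27 = 169 + 672 + 567 = 1408
|d|² = 169 + 784 + 441 = 1394,  |d| = √1394 ≈ 37.336309
|e|² = 169 + 576 + 729 = 1474,  |e| = √1474 ≈ 38.392708
cos θ = 1408 / (37.336309 · 38.392708) ≈ 0.98225
θ = arccos(0.98225) ≈ 10.8°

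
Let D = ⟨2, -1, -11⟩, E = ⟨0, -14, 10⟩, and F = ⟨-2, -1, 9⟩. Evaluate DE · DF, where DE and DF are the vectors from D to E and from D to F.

428

DE = E − D = (-2, -13, 21)
DF = F − D = (-4, 0, 20)
DE · DF = (-2)·(-4) + (-13)·0 + 21·20 = 8 + 0 + 420 = 428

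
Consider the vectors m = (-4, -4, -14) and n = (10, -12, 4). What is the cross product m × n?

i: (-4)·4 - (-14)·(-12) = -16 - 168 = -184
j: (-14)·10 - (-4)·4 = -140 - (-16) = -124
k: (-4)·(-12) - (-4)·10 = 48 - (-40) = 88
m × n = (-184, -124, 88)

(-184, -124, 88)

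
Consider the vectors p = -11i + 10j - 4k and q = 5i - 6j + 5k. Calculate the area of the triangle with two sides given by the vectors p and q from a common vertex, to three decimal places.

23.222

i: 10·5 - (-4)·(-6) = 50 - 24 = 26
j: (-4)·5 - (-11)·5 = -20 - (-55) = 35
k: (-11)·(-6) - 10·5 = 66 - 50 = 16
p × q = (26, 35, 16)
|p × q| = √(26² + 35² + 16²) = √2157 ≈ 46.4435
area = ½ · 46.4435 ≈ 23.222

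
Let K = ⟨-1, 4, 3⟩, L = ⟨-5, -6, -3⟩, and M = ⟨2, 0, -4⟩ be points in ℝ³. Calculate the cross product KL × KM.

KL = (-4, -10, -6)
KM = (3, -4, -7)
i: (-10)·(-7) - (-6)·(-4) = 70 - 24 = 46
j: (-6)·3 - (-4)·(-7) = -18 - 28 = -46
k: (-4)·(-4) - (-10)·3 = 16 - (-30) = 46
KL × KM = (46, -46, 46)

(46, -46, 46)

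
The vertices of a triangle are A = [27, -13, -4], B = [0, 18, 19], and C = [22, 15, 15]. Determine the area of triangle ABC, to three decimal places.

361.466

AB = (-27, 31, 23),  AC = (-5, 28, 19)
i: 31·19 - 23·28 = 589 - 644 = -55
j: 23·(-5) - (-27)·19 = -115 - (-513) = 398
k: (-27)·28 - 31·(-5) = -756 - (-155) = -601
AB × AC = (-55, 398, -601)
|AB × AC| = √522630 ≈ 722.9315
area = ½ · 722.9315 ≈ 361.466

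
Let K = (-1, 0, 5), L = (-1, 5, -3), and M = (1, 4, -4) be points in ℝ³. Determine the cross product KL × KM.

(-13, -16, -10)

KL = (0, 5, -8)
KM = (2, 4, -9)
i: 5·(-9) - (-8)·4 = -45 - (-32) = -13
j: (-8)·2 - 0·(-9) = -16 - 0 = -16
k: 0·4 - 5·2 = 0 - 10 = -10
KL × KM = (-13, -16, -10)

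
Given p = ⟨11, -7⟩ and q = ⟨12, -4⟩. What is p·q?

p · q = 11·12 + (-7)·(-4) = 132 + 28 = 160

160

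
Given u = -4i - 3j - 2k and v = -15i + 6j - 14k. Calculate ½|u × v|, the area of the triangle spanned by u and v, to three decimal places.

45.697

i: (-3)·(-14) - (-2)·6 = 42 - (-12) = 54
j: (-2)·(-15) - (-4)·(-14) = 30 - 56 = -26
k: (-4)·6 - (-3)·(-15) = -24 - 45 = -69
u × v = (54, -26, -69)
|u × v| = √(54² + (-26)² + (-69)²) = √8353 ≈ 91.3947
area = ½ · 91.3947 ≈ 45.697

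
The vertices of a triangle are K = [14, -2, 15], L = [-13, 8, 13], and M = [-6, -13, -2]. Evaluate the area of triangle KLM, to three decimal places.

338.908

KL = (-27, 10, -2),  KM = (-20, -11, -17)
i: 10·(-17) - (-2)·(-11) = -170 - 22 = -192
j: (-2)·(-20) - (-27)·(-17) = 40 - 459 = -419
k: (-27)·(-11) - 10·(-20) = 297 - (-200) = 497
KL × KM = (-192, -419, 497)
|KL × KM| = √459434 ≈ 677.8156
area = ½ · 677.8156 ≈ 338.908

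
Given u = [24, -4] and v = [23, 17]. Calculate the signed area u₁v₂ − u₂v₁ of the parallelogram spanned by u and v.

24·17 - (-4)·23 = 408 - (-92) = 500

500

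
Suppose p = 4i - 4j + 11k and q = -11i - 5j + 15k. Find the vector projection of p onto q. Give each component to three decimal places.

p · q = 4·(-11) + (-4)·(-5) + 11·15 = -44 + 20 + 165 = 141
|q|² = 121 + 25 + 225 = 371
proj_q p = (141/371) · (-11, -5, 15) ≈ (-4.181, -1.900, 5.701)

(-4.181, -1.900, 5.701)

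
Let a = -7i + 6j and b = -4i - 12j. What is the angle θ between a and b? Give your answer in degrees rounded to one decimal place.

112.2

a · b = (-7)·(-4) + 6·(-12) = 28 - 72 = -44
|a|² = 49 + 36 = 85,  |a| = √85 ≈ 9.219544
|b|² = 16 + 144 = 160,  |b| = √160 ≈ 12.649111
cos θ = -44 / (9.219544 · 12.649111) ≈ -0.37730
θ = arccos(-0.37730) ≈ 112.2°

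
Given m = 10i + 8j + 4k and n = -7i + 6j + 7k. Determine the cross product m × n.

(32, -98, 116)

i: 8·7 - 4·6 = 56 - 24 = 32
j: 4·(-7) - 10·7 = -28 - 70 = -98
k: 10·6 - 8·(-7) = 60 - (-56) = 116
m × n = (32, -98, 116)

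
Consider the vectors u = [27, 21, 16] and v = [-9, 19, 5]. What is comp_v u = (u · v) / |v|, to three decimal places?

u · v = 27·(-9) + 21·19 + 16·5 = -243 + 399 + 80 = 236
|v| = √(81 + 361 + 25) = √467 ≈ 21.6102
comp_v u = 236 / √467 ≈ 10.921

10.921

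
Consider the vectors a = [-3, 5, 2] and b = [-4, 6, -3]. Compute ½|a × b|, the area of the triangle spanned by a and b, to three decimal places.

i: 5·(-3) - 2·6 = -15 - 12 = -27
j: 2·(-4) - (-3)·(-3) = -8 - 9 = -17
k: (-3)·6 - 5·(-4) = -18 - (-20) = 2
a × b = (-27, -17, 2)
|a × b| = √((-27)² + (-17)² + 2²) = √1022 ≈ 31.9687
area = ½ · 31.9687 ≈ 15.984

15.984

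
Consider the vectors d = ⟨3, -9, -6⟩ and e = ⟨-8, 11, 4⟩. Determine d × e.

(30, 36, -39)

i: (-9)·4 - (-6)·11 = -36 - (-66) = 30
j: (-6)·(-8) - 3·4 = 48 - 12 = 36
k: 3·11 - (-9)·(-8) = 33 - 72 = -39
d × e = (30, 36, -39)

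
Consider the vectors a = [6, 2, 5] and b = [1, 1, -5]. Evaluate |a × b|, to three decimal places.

i: 2·(-5) - 5·1 = -10 - 5 = -15
j: 5·1 - 6·(-5) = 5 - (-30) = 35
k: 6·1 - 2·1 = 6 - 2 = 4
a × b = (-15, 35, 4)
|a × b| = √((-15)² + 35² + 4²) = √1466 ≈ 38.2884

38.288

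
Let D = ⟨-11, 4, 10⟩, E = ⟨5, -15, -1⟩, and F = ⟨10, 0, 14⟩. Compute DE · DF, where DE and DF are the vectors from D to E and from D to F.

368

DE = E − D = (16, -19, -11)
DF = F − D = (21, -4, 4)
DE · DF = 16·21 + (-19)·(-4) + (-11)·4 = 336 + 76 - 44 = 368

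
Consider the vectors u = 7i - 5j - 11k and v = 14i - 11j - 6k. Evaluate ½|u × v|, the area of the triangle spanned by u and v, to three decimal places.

72.239

i: (-5)·(-6) - (-11)·(-11) = 30 - 121 = -91
j: (-11)·14 - 7·(-6) = -154 - (-42) = -112
k: 7·(-11) - (-5)·14 = -77 - (-70) = -7
u × v = (-91, -112, -7)
|u × v| = √((-91)² + (-112)² + (-7)²) = √20874 ≈ 144.4784
area = ½ · 144.4784 ≈ 72.239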